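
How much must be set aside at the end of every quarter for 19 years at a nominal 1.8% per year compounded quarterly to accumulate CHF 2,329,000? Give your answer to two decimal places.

CHF 25,770.83

With 4 periods per year: i = 0.0045, n = 76.
PMT = 2.329e+06 / ( [(1+0.0045)^76 − 1] / 0.0045 ) = 2.329e+06 / 90.373484 = 25,770.8333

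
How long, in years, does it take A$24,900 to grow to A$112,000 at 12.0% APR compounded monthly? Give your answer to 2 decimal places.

12.59 years

Periodic rate i = 0.12/12 = 0.01.
(1+i)^n = 112000/24900 = 4.49799, so n = ln 4.49799 / ln 1.01 = 151.1137 months
= 151.1137/12 years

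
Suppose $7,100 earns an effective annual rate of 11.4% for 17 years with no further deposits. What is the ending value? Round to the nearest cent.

$44,494.53

FV = 7,100 × (1 + 0.114)^17 = 44,494.5269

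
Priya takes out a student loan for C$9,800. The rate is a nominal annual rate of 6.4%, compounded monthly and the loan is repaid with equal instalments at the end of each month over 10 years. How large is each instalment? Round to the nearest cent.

Periodic rate i = 0.064/12 = 0.00533333; n = 10 × 12 = 120 periods.
PMT = 9800 / ( [1 − (1+0.00533333)^(−120)] / 0.00533333 ) = 9800 / 88.464391 = 110.7790

C$110.78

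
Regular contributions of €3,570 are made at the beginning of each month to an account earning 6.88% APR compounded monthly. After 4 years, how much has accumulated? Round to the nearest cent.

With 12 periods per year: i = 0.00573333, n = 48.
FV = PMT · [(1+i)^n − 1] / i × (1+i) = 3570 · 55.390098 = 197,742.6495
Payments are at the start of each period, so multiply by (1+i).

€197,742.65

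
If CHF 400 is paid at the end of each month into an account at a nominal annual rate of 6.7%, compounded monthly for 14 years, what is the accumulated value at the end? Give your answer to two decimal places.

CHF 110,916.53

With 12 periods per year: i = 0.00558333, n = 168.
FV = PMT · [(1+i)^n − 1] / i = 400 · 277.291330 = 110,916.5320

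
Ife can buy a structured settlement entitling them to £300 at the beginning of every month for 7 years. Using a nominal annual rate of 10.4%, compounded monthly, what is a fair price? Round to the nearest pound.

With 12 periods per year: i = 0.00866667, n = 84.
PV = 300 × [1 − (1+0.00866667)^(−84)] / 0.00866667 × (1+i) = 300 × 60.008989 = 18,002.6966
(Beginning-of-period payments → annuity-due factor ×(1+i).)

£18,003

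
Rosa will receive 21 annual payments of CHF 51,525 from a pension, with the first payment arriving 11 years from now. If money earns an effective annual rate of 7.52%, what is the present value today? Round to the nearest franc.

Value one period before first payment (t=10): 51525 × [1 − (1+0.0752)^(−21)] / 0.0752 = 51525 × 10.397139 = 535,712.5929
Discount back 10 years: 535,712.5929 × (1+0.0752)^(−10) = 535,712.5929 × 0.484292 = 259,441.4114

CHF 259,441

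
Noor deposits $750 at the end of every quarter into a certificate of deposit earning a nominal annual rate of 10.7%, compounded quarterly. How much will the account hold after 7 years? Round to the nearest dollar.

Periodic rate i = 0.107/4 = 0.02675; n = 7 × 4 = 28 periods.
FV = PMT · [(1+i)^n − 1] / i = 750 · 40.903549 = 30,677.6621

$30,678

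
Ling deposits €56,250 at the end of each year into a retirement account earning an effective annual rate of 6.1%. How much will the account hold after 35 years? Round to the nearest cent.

€6,403,265.21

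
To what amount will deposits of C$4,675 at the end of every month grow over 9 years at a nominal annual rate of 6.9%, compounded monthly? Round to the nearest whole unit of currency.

Periodic rate i = 0.069/12 = 0.00575; n = 9 × 12 = 108 periods.
FV = 4675 × [(1+0.00575)^108 − 1] / 0.00575 = 4675 × 149.127186 = 697,169.5927

C$697,170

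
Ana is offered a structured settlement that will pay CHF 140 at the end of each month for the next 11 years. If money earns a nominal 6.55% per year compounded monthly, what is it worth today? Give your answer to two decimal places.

i = 0.0655/12 = 0.00545833 per month; n = 11·12 = 132.
PV = PMT · [1 − (1+i)^(−n)] / i = 140 · 93.899897 = 13,145.9856

CHF 13,145.99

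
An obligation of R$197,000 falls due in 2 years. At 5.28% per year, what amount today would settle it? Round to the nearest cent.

R$177,735.62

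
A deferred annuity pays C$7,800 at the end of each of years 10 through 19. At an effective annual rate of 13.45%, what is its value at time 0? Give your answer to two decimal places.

C$13,353.17

Value one period before first payment (t=9): 7800 × [1 − (1+0.1345)^(−10)] / 0.1345 = 7800 × 5.330038 = 41,574.2980
Discount back 9 years: 41,574.2980 × (1+0.1345)^(−9) = 41,574.2980 × 0.321188 = 13,353.1714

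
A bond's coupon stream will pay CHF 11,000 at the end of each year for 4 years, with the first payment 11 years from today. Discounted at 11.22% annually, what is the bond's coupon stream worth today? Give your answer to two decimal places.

CHF 11,728.19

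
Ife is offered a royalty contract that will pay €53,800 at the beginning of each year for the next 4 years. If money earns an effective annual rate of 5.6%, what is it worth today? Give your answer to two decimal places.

€198,678.98

Annuity factor a(4|0.056) × (1+i) = 3.692918; PV = 53800 × 3.692918 = 198,678.9831
(Beginning-of-period payments → annuity-due factor ×(1+i).)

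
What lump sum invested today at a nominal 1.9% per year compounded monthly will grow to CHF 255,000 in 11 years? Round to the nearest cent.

CHF 206,939.99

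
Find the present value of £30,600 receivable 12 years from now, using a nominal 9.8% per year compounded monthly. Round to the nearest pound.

£9,486

With 12 periods per year: i = 0.00816667, n = 144.
Discount factor = (1+0.00816667)^(−144) = 0.309987; PV = 30,600 × 0.309987 = 9,485.6110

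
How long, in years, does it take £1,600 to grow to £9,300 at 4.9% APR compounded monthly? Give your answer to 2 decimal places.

Periodic rate i = 0.049/12 = 0.00408333.
n = ln(9300/1600) / ln(1+0.00408333) = ln(5.81250) / 0.004075 = 431.9025 months
= 431.9025/12 years

35.99 years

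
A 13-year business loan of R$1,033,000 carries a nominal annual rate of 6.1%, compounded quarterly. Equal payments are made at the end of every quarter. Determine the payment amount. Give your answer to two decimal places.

i = 0.061/4 = 0.01525 per quarter; n = 13·4 = 52.
Annuity-PV factor = 35.724464; PMT = 1.033e+06 / 35.724464 = 28,915.7596

R$28,915.76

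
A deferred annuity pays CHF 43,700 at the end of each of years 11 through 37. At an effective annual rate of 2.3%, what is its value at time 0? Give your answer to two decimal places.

PV at t=10 (ordinary 27-year annuity): 43700 × a(27|0.023) = 43700 × 19.947821 = 871,719.7589
Discount back 10 years: 871,719.7589 × (1+0.023)^(−10) = 871,719.7589 × 0.796606 = 694,417.3337

CHF 694,417.33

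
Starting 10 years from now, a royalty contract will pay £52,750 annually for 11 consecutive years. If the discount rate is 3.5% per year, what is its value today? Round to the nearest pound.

£348,399

PV at t=9 (ordinary 11-year annuity): 52750 × a(11|0.035) = 52750 × 9.001551 = 474,831.8172
PV₀ = 474,831.8172 / (1+0.035)^9 = 474,831.8172 / 1.362897 = 348,398.8108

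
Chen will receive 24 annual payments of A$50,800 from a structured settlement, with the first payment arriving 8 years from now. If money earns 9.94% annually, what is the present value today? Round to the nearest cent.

A$236,181.35

PV at t=7 (ordinary 24-year annuity): 50800 × a(24|0.0994) = 50800 × 9.025515 = 458,496.1844
PV₀ = 458,496.1844 / (1+0.0994)^7 = 458,496.1844 / 1.941289 = 236,181.3482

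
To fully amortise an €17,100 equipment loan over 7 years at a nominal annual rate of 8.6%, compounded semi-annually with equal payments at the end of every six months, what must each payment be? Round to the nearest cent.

€1,651.06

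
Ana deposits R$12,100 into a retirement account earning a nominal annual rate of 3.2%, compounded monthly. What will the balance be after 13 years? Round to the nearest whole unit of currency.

Periodic rate i = 0.032/12 = 0.00266667; n = 13 × 12 = 156 periods.
FV = 12,100 × (1 + 0.00266667)^156 = 18,332.0661

R$18,332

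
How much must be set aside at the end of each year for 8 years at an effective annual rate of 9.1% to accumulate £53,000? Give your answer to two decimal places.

£4,788.36

FV-annuity factor = 11.068505; PMT = 53000 / 11.068505 = 4,788.3610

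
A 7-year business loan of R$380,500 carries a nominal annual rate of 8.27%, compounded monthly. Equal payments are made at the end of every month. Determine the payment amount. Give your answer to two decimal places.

R$5,981.87

With 12 periods per year: i = 0.00689167, n = 84.
Annuity-PV factor = 63.608895; PMT = 380500 / 63.608895 = 5,981.8678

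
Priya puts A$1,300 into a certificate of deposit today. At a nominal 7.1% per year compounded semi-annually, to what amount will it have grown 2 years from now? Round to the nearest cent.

A$1,494.66

With 2 periods per year: i = 0.0355, n = 4.
FV = 1,300 × (1 + 0.0355)^4 = 1,494.6647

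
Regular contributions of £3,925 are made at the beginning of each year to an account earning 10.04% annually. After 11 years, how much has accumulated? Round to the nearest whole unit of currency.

£80,210

FV = PMT · [(1+i)^n − 1] / i × (1+i) = 3925 · 20.435765 = 80,210.3758
Payments are at the start of each period, so multiply by (1+i).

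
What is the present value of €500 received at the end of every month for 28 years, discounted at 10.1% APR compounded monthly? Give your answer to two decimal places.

€55,851.39

Periodic rate i = 0.101/12 = 0.00841667; n = 28 × 12 = 336 periods.
PV = PMT · [1 − (1+i)^(−n)] / i = 500 · 111.702777 = 55,851.3886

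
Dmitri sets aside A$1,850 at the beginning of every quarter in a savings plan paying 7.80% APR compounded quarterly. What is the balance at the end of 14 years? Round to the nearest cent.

Periodic rate i = 0.078/4 = 0.0195; n = 14 × 4 = 56 periods.
FV = PMT · [(1+i)^n − 1] / i × (1+i) = 1850 · 101.901309 = 188,517.4208
(Beginning-of-period payments → annuity-due factor ×(1+i).)

A$188,517.42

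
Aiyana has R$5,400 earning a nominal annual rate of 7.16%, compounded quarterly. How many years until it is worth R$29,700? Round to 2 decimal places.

24.02 years

Periodic rate i = 0.0716/4 = 0.0179.
n = ln(29700/5400) / ln(1+0.0179) = ln(5.50000) / 0.017742 = 96.0872 quarters
= 96.0872/4 years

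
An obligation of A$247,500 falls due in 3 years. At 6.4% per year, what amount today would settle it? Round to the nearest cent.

A$205,470.90

PV = FV·(1+i)^(−n) = 247,500 × 0.830185 = 205,470.8982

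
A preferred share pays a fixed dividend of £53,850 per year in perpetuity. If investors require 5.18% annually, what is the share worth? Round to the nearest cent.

£1,039,575.29

PV = C/r = 53850/0.0518 = 1,039,575.2896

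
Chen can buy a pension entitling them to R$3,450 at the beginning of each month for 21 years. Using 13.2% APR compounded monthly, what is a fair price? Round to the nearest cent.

Periodic rate i = 0.132/12 = 0.011; n = 21 × 12 = 252 periods.
PV = 3450 × [1 − (1+0.011)^(−252)] / 0.011 × (1+i) = 3450 × 86.073736 = 296,954.3898
Payments are at the start of each period, so multiply by (1+i).

R$296,954.39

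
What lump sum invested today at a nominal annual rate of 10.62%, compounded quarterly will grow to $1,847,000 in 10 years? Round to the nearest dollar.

$647,534

Periodic rate i = 0.1062/4 = 0.02655; n = 10 × 4 = 40 periods.
PV = FV·(1+i)^(−n) = 1,847,000 × 0.350587 = 647,534.0379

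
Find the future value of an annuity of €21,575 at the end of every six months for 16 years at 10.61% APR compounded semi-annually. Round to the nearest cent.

€1,719,650.48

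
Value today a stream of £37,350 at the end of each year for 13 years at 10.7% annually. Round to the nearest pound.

Annuity factor a(13|0.107) = 6.852939; PV = 37350 × 6.852939 = 255,957.2578

£255,957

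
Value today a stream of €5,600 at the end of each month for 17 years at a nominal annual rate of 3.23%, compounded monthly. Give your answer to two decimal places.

€878,186.58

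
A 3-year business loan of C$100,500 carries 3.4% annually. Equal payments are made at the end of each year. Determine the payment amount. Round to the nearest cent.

C$35,803.38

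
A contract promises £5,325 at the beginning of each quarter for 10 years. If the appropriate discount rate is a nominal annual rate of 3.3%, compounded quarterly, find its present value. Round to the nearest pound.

£182,285

With 4 periods per year: i = 0.00825, n = 40.
Annuity factor a(40|0.00825) × (1+i) = 34.231899; PV = 5325 × 34.231899 = 182,284.8617
Payments are at the start of each period, so multiply by (1+i).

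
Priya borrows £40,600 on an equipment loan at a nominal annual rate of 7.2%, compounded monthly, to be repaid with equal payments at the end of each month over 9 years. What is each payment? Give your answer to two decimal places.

£511.88

Periodic rate i = 0.072/12 = 0.006; n = 9 × 12 = 108 periods.
Annuity-PV factor = 79.315878; PMT = 40600 / 79.315878 = 511.8773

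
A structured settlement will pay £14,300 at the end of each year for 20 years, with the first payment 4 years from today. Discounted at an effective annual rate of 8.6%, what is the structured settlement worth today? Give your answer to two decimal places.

PV at t=3 (ordinary 20-year annuity): 14300 × a(20|0.086) = 14300 × 9.394823 = 134,345.9698
PV₀ = 134,345.9698 / (1+0.086)^3 = 134,345.9698 / 1.280824 = 104,890.2612

£104,890.26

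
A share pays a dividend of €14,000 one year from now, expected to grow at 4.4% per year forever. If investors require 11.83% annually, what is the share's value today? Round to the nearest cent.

€188,425.30

PV = PMT / (i − g) = 14000 / (0.1183 − 0.044) = 14000 / 0.074300 = 188,425.3028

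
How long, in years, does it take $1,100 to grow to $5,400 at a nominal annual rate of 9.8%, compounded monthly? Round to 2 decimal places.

Periodic rate i = 0.098/12 = 0.00816667.
n = ln(5400/1100) / ln(1+0.00816667) = ln(4.90909) / 0.008133 = 195.6217 months
= 195.6217/12 years

16.30 years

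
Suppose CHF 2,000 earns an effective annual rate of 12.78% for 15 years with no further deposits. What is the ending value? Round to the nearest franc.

FV = 2,000 × (1 + 0.1278)^15 = 12,148.1837

CHF 12,148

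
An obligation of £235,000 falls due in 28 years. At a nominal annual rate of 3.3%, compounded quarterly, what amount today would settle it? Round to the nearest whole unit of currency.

£93,632

Periodic rate i = 0.033/4 = 0.00825; n = 28 × 4 = 112 periods.
Discount factor = (1+0.00825)^(−112) = 0.398436; PV = 235,000 × 0.398436 = 93,632.3721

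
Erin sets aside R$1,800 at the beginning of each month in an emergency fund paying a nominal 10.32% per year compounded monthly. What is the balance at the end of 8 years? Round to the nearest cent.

i = 0.1032/12 = 0.0086 per month; n = 8·12 = 96.
FV = PMT · [(1+i)^n − 1] / i × (1+i) = 1800 · 149.554852 = 269,198.7340
Payments are at the start of each period, so multiply by (1+i).

R$269,198.73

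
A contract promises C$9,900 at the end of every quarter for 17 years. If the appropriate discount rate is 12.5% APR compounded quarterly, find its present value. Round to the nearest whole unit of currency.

C$277,713

i = 0.125/4 = 0.03125 per quarter; n = 17·4 = 68.
PV = 9900 × [1 − (1+0.03125)^(−68)] / 0.03125 = 9900 × 28.051787 = 277,712.6897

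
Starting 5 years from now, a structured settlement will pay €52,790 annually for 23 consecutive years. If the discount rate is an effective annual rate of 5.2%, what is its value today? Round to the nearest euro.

PV at t=4 (ordinary 23-year annuity): 52790 × a(23|0.052) = 52790 × 13.237902 = 698,828.8580
Discount back 4 years: 698,828.8580 × (1+0.052)^(−4) = 698,828.8580 × 0.816464 = 570,568.6052

€570,569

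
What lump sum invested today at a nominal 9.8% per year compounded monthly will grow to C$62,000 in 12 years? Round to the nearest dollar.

C$19,219

With 12 periods per year: i = 0.00816667, n = 144.
Discount factor = (1+0.00816667)^(−144) = 0.309987; PV = 62,000 × 0.309987 = 19,219.2119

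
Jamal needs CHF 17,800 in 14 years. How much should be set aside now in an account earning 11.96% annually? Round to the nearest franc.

CHF 3,660

PV = FV·(1+i)^(−n) = 17,800 × 0.205646 = 3,660.4927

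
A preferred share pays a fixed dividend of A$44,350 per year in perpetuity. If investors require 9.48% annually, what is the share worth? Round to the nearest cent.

PV = PMT / i = 44350 / 0.0948 = 467,827.0042

A$467,827.00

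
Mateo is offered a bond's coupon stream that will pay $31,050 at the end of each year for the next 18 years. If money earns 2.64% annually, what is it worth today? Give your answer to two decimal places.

$440,339.22

PV = PMT · [1 − (1+i)^(−n)] / i = 31050 · 14.181617 = 440,339.2209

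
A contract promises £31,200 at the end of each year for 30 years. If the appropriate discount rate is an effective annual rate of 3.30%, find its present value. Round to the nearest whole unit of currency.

£588,485

PV = PMT · [1 − (1+i)^(−n)] / i = 31200 · 18.861703 = 588,485.1296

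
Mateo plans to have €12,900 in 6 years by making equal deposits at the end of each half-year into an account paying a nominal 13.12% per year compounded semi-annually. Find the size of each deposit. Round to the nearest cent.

€740.02

Periodic rate i = 0.1312/2 = 0.0656; n = 6 × 2 = 12 periods.
PMT = 12900 / ( [(1+0.0656)^12 − 1] / 0.0656 ) = 12900 / 17.431933 = 740.0212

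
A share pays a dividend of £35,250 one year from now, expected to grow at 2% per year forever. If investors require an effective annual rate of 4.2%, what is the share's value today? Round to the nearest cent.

£1,602,272.73

PV = D₁/(r − g) = 35250/(0.042 − 0.02) = 1,602,272.7273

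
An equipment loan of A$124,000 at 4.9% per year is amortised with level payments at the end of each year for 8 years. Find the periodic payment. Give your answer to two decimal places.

A$19,108.02

PMT = 124000 / ( [1 − (1+0.049)^(−8)] / 0.049 ) = 124000 / 6.489420 = 19,108.0241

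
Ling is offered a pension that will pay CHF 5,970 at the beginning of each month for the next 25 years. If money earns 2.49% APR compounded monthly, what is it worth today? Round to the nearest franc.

CHF 1,335,017

With 12 periods per year: i = 0.002075, n = 300.
Annuity factor a(300|0.002075) × (1+i) = 223.620908; PV = 5970 × 223.620908 = 1,335,016.8214
Payments are at the start of each period, so multiply by (1+i).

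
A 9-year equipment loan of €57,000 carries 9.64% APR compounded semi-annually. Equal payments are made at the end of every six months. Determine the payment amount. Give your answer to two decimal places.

i = 0.0964/2 = 0.0482 per half-year; n = 9·2 = 18.
PMT = 57000 / ( [1 − (1+0.0482)^(−18)] / 0.0482 ) = 57000 / 11.855733 = 4,807.8005

€4,807.80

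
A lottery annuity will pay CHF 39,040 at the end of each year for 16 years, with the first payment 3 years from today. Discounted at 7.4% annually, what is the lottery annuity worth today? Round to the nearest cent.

CHF 311,422.98

PV at t=2 (ordinary 16-year annuity): 39040 × a(16|0.074) = 39040 × 9.201305 = 359,218.9372
Discount back 2 years: 359,218.9372 × (1+0.074)^(−2) = 359,218.9372 × 0.866945 = 311,422.9834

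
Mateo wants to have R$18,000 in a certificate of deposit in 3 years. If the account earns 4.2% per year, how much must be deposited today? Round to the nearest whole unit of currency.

R$15,910

PV = FV·(1+i)^(−n) = 18,000 × 0.883887 = 15,909.9695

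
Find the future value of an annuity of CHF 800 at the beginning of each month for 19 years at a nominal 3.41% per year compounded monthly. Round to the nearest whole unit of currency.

i = 0.0341/12 = 0.00284167 per month; n = 19·12 = 228.
FV = PMT · [(1+i)^n − 1] / i × (1+i) = 800 · 321.062335 = 256,849.8677
(Beginning-of-period payments → annuity-due factor ×(1+i).)

CHF 256,850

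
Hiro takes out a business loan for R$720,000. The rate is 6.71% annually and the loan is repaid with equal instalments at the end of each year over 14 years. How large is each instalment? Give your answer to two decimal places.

R$80,902.40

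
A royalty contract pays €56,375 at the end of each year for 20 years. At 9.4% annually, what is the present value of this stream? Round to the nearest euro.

€500,282

PV = 56375 × [1 − (1+0.094)^(−20)] / 0.094 = 56375 × 8.874188 = 500,282.3311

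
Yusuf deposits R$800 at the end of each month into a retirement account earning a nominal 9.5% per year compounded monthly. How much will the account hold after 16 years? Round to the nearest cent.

i = 0.095/12 = 0.00791667 per month; n = 16·12 = 192.
Accumulation factor s(192|0.00791667) = 447.782110; FV = 800 × 447.782110 = 358,225.6877

R$358,225.69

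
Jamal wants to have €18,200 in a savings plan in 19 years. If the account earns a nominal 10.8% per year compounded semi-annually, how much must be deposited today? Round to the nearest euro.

€2,467

i = 0.108/2 = 0.054 per half-year; n = 19·2 = 38.
Discount factor = (1+0.054)^(−38) = 0.135537; PV = 18,200 × 0.135537 = 2,466.7673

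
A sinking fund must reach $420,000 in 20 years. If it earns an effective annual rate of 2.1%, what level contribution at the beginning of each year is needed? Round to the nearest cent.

FV-annuity factor × (1+i) = 25.056147; PMT = 420000 / 25.056147 = 16,762.3541

$16,762.35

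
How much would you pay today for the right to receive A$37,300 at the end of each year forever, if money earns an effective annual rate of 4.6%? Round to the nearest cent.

A$810,869.57

PV = C/r = 37300/0.046 = 810,869.5652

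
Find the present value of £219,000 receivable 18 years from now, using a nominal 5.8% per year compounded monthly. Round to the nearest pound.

£77,292

Periodic rate i = 0.058/12 = 0.00483333; n = 18 × 12 = 216 periods.
PV = 219,000 / (1 + 0.00483333)^216 = 219,000 / 2.833422 = 77,291.7041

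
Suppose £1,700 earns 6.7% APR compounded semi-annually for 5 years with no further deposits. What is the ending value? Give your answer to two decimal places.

£2,363.49

With 2 periods per year: i = 0.0335, n = 10.
FV = PV·(1+i)^n = 1,700 × 1.390288 = 2,363.4898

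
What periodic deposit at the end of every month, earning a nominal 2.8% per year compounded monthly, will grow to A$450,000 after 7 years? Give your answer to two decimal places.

Periodic rate i = 0.028/12 = 0.00233333; n = 7 × 12 = 84 periods.
PMT = 450000 / ( [(1+0.00233333)^84 − 1] / 0.00233333 ) = 450000 / 92.678224 = 4,855.5095

A$4,855.51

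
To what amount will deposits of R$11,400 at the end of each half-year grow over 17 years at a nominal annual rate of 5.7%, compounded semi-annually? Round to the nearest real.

R$639,935

With 2 periods per year: i = 0.0285, n = 34.
Accumulation factor s(34|0.0285) = 56.134620; FV = 11400 × 56.134620 = 639,934.6679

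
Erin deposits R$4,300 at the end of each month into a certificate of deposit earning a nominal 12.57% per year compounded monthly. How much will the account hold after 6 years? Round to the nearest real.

R$458,771

Periodic rate i = 0.1257/12 = 0.010475; n = 6 × 12 = 72 periods.
FV = PMT · [(1+i)^n − 1] / i = 4300 · 106.690886 = 458,770.8099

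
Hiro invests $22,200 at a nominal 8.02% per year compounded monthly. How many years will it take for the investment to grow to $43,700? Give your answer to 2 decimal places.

Periodic rate i = 0.0802/12 = 0.00668333.
(1+i)^n = 43700/22200 = 1.96847, so n = ln 1.96847 / ln 1.00668 = 101.6733 months
= 101.6733/12 years

8.47 years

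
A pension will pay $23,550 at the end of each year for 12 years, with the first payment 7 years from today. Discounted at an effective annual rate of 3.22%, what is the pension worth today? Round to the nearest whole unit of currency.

Value one period before first payment (t=6): 23550 × [1 − (1+0.0322)^(−12)] / 0.0322 = 23550 × 9.824538 = 231,367.8658
PV₀ = 231,367.8658 / (1+0.0322)^6 = 231,367.8658 / 1.209437 = 191,302.1769

$191,302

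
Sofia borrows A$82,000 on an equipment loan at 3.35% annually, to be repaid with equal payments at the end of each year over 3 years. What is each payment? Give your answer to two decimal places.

Annuity-PV factor = 2.809684; PMT = 82000 / 2.809684 = 29,184.7778

A$29,184.78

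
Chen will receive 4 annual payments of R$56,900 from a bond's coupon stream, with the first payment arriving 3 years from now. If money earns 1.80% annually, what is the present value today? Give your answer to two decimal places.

Value one period before first payment (t=2): 56900 × [1 − (1+0.018)^(−4)] / 0.018 = 56900 × 3.826282 = 217,715.4233
PV₀ = 217,715.4233 / (1+0.018)^2 = 217,715.4233 / 1.036324 = 210,084.3204

R$210,084.32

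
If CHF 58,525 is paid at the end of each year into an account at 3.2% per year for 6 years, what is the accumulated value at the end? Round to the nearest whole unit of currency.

CHF 380,470

FV = 58525 × [(1+0.032)^6 − 1] / 0.032 = 58525 × 6.500978 = 380,469.7284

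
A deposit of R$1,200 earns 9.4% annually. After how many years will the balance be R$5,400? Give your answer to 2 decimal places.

16.74 years

(1+i)^n = 5400/1200 = 4.50000, so n = ln 4.50000 / ln 1.094 = 16.7416 years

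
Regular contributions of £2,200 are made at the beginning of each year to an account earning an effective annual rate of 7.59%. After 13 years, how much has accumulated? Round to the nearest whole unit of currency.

£49,536

FV = PMT · [(1+i)^n − 1] / i × (1+i) = 2200 · 22.516224 = 49,535.6929
(Beginning-of-period payments → annuity-due factor ×(1+i).)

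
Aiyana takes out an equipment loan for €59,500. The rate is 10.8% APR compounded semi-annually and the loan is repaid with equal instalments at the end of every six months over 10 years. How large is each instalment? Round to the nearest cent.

With 2 periods per year: i = 0.054, n = 20.
PMT = 59500 / ( [1 − (1+0.054)^(−20)] / 0.054 ) = 59500 / 12.050161 = 4,937.6934

€4,937.69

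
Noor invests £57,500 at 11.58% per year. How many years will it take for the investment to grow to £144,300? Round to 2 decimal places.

8.40 years

n = ln(144300/57500) / ln(1+0.1158) = ln(2.50957) / 0.109572 = 8.3973 years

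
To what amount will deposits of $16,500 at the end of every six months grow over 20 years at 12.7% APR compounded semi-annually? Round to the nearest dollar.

i = 0.127/2 = 0.0635 per half-year; n = 20·2 = 40.
FV = 16500 × [(1+0.0635)^40 − 1] / 0.0635 = 16500 × 169.062214 = 2,789,526.5333

$2,789,527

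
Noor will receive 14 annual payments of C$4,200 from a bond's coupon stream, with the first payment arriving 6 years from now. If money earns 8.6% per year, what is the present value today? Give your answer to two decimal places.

C$22,144.16

Value one period before first payment (t=5): 4200 × [1 − (1+0.086)^(−14)] / 0.086 = 4200 × 7.964510 = 33,450.9416
Discount back 5 years: 33,450.9416 × (1+0.086)^(−5) = 33,450.9416 × 0.661989 = 22,144.1605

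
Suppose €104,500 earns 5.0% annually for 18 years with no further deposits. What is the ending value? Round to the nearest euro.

€251,492

104,500 × (1+0.05)^18 = 104,500 × 2.406619 = 251,491.7099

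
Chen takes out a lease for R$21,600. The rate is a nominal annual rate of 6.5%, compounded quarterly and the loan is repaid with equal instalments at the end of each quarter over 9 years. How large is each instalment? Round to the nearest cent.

R$797.24

i = 0.065/4 = 0.01625 per quarter; n = 9·4 = 36.
Annuity-PV factor = 27.093435; PMT = 21600 / 27.093435 = 797.2411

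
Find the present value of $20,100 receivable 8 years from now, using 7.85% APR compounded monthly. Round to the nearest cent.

$10,748.49

i = 0.0785/12 = 0.00654167 per month; n = 8·12 = 96.
PV = FV·(1+i)^(−n) = 20,100 × 0.534751 = 10,748.4868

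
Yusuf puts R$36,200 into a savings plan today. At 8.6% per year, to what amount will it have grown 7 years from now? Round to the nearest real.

R$64,494

FV = 36,200 × (1 + 0.086)^7 = 64,493.7080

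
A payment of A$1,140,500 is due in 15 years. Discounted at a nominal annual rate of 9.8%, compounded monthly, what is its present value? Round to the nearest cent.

A$263,800.22

i = 0.098/12 = 0.00816667 per month; n = 15·12 = 180.
Discount factor = (1+0.00816667)^(−180) = 0.231302; PV = 1,140,500 × 0.231302 = 263,800.2163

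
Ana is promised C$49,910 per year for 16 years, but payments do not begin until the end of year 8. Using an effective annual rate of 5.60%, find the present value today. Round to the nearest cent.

C$354,103.86

PV at t=7 (ordinary 16-year annuity): 49910 × a(16|0.056) = 49910 × 10.389401 = 518,535.0169
PV₀ = 518,535.0169 / (1+0.056)^7 = 518,535.0169 / 1.464359 = 354,103.8612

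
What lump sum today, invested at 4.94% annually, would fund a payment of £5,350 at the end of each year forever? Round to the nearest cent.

PV = PMT / i = 5350 / 0.0494 = 108,299.5951

£108,299.60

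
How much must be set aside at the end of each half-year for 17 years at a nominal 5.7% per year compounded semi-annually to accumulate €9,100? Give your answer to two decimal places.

Periodic rate i = 0.057/2 = 0.0285; n = 17 × 2 = 34 periods.
PMT = 9100 / ( [(1+0.0285)^34 − 1] / 0.0285 ) = 9100 / 56.134620 = 162.1103

€162.11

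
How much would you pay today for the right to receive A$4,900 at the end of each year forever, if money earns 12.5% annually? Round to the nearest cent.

A$39,200.00

PV = PMT / i = 4900 / 0.125 = 39,200.0000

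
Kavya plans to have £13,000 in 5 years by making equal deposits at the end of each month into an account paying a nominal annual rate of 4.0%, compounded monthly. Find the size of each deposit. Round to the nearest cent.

With 12 periods per year: i = 0.00333333, n = 60.
PMT = 13000 / ( [(1+0.00333333)^60 − 1] / 0.00333333 ) = 13000 / 66.298978 = 196.0815

£196.08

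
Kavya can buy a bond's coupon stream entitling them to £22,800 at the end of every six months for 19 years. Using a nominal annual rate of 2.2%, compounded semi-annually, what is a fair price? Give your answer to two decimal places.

Periodic rate i = 0.022/2 = 0.011; n = 19 × 2 = 38 periods.
PV = PMT · [1 − (1+i)^(−n)] / i = 22800 · 30.921226 = 705,003.9604

£705,003.96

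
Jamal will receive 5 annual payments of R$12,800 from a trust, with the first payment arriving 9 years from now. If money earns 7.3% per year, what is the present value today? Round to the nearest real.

R$29,630

Value one period before first payment (t=8): 12800 × [1 − (1+0.073)^(−5)] / 0.073 = 12800 × 4.067472 = 52,063.6370
Discount back 8 years: 52,063.6370 × (1+0.073)^(−8) = 52,063.6370 × 0.569118 = 29,630.3463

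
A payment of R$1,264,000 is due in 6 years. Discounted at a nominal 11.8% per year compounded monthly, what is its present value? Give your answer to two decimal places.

Periodic rate i = 0.118/12 = 0.00983333; n = 6 × 12 = 72 periods.
Discount factor = (1+0.00983333)^(−72) = 0.494335; PV = 1,264,000 × 0.494335 = 624,839.5656

R$624,839.57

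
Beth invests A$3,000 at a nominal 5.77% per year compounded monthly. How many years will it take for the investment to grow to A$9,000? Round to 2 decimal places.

19.09 years

Periodic rate i = 0.0577/12 = 0.00480833.
n = ln(9000/3000) / ln(1+0.00480833) = ln(3.00000) / 0.004797 = 229.0298 months
= 229.0298/12 years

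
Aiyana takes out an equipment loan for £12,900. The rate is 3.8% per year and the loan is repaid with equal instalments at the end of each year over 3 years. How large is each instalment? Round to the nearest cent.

£4,630.86

Annuity-PV factor = 2.785659; PMT = 12900 / 2.785659 = 4,630.8618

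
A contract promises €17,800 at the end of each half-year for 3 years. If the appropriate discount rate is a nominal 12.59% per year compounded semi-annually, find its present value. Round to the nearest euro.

With 2 periods per year: i = 0.06295, n = 6.
PV = 17800 × [1 − (1+0.06295)^(−6)] / 0.06295 = 17800 × 4.872076 = 86,722.9445

€86,723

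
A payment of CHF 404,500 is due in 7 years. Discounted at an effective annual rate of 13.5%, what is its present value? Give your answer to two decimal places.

PV = 404,500 / (1 + 0.135)^7 = 404,500 / 2.426448 = 166,704.5660

CHF 166,704.57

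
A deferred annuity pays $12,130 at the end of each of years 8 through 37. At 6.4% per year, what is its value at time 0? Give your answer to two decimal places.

Value one period before first payment (t=7): 12130 × [1 − (1+0.064)^(−30)] / 0.064 = 12130 × 13.195196 = 160,057.7312
PV₀ = 160,057.7312 / (1+0.064)^7 = 160,057.7312 / 1.543801 = 103,677.6777

$103,677.68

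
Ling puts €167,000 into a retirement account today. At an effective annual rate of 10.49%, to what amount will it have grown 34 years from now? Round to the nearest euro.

FV = PV·(1+i)^n = 167,000 × 29.715367 = 4,962,466.3250

€4,962,466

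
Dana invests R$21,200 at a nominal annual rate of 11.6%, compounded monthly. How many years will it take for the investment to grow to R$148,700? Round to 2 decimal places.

Periodic rate i = 0.116/12 = 0.00966667.
n = ln(148700/21200) / ln(1+0.00966667) = ln(7.01415) / 0.009620 = 202.4824 months
= 202.4824/12 years

16.87 years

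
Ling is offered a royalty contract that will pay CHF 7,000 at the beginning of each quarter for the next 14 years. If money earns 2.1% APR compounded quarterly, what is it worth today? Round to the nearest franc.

CHF 340,646

With 4 periods per year: i = 0.00525, n = 56.
Annuity factor a(56|0.00525) × (1+i) = 48.663698; PV = 7000 × 48.663698 = 340,645.8858
Payments are at the start of each period, so multiply by (1+i).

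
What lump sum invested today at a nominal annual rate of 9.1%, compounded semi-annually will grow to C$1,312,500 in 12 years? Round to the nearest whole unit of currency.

i = 0.091/2 = 0.0455 per half-year; n = 12·2 = 24.
PV = FV·(1+i)^(−n) = 1,312,500 × 0.343734 = 451,151.5153

C$451,152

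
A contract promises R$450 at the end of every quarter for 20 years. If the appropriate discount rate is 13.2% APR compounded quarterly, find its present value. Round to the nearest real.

With 4 periods per year: i = 0.033, n = 80.
PV = PMT · [1 − (1+i)^(−n)] / i = 450 · 28.046400 = 12,620.8802

R$12,621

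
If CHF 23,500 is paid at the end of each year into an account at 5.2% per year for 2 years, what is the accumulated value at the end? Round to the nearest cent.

CHF 48,222.00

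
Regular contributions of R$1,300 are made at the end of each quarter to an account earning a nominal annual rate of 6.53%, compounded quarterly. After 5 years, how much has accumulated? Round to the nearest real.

R$30,456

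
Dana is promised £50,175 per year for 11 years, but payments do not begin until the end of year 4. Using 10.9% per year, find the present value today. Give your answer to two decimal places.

PV at t=3 (ordinary 11-year annuity): 50175 × a(11|0.109) = 50175 × 6.234453 = 312,813.6780
PV₀ = 312,813.6780 / (1+0.109)^3 = 312,813.6780 / 1.363938 = 229,345.9610

£229,345.96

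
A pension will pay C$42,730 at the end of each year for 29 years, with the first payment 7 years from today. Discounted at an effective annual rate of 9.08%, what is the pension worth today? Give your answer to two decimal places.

PV at t=6 (ordinary 29-year annuity): 42730 × a(29|0.0908) = 42730 × 10.127478 = 432,747.1180
Discount back 6 years: 432,747.1180 × (1+0.0908)^(−6) = 432,747.1180 × 0.593648 = 256,899.5885

C$256,899.59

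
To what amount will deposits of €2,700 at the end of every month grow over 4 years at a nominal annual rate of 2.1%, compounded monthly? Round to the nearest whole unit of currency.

i = 0.021/12 = 0.00175 per month; n = 4·12 = 48.
FV = 2700 × [(1+0.00175)^48 − 1] / 0.00175 = 2700 × 50.028028 = 135,075.6758

€135,076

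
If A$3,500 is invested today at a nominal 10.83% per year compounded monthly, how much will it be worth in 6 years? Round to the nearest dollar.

A$6,684

With 12 periods per year: i = 0.009025, n = 72.
3,500 × (1+0.009025)^72 = 3,500 × 1.909584 = 6,683.5432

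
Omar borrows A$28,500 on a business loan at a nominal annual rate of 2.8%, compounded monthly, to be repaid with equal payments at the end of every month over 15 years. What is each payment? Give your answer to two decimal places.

A$194.09

Periodic rate i = 0.028/12 = 0.00233333; n = 15 × 12 = 180 periods.
PMT = 28500 / ( [1 − (1+0.00233333)^(−180)] / 0.00233333 ) = 28500 / 146.842135 = 194.0860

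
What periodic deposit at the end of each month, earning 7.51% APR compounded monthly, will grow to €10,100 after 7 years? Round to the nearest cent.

€91.76

Periodic rate i = 0.0751/12 = 0.00625833; n = 7 × 12 = 84 periods.
PMT = 10100 / ( [(1+0.00625833)^84 − 1] / 0.00625833 ) = 10100 / 110.073020 = 91.7573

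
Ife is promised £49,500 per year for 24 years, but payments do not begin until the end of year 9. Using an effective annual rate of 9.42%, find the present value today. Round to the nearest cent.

Value one period before first payment (t=8): 49500 × [1 − (1+0.0942)^(−24)] / 0.0942 = 49500 × 9.392143 = 464,911.0999
PV₀ = 464,911.0999 / (1+0.0942)^8 = 464,911.0999 / 2.054820 = 226,253.9822

£226,253.98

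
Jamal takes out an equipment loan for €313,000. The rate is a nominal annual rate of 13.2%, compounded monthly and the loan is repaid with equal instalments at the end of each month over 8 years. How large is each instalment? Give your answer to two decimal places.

i = 0.132/12 = 0.011 per month; n = 8·12 = 96.
Annuity-PV factor = 59.104019; PMT = 313000 / 59.104019 = 5,295.7481

€5,295.75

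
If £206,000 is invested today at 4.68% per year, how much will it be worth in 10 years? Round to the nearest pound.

£325,465

FV = PV·(1+i)^n = 206,000 × 1.579927 = 325,465.0509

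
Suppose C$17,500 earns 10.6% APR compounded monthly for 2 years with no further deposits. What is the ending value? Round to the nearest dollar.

C$21,612

i = 0.106/12 = 0.00883333 per month; n = 2·12 = 24.
17,500 × (1+0.00883333)^24 = 17,500 × 1.234998 = 21,612.4605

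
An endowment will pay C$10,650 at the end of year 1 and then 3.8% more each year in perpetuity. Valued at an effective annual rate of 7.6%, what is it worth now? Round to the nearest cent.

PV = PMT / (i − g) = 10650 / (0.076 − 0.038) = 10650 / 0.038000 = 280,263.1579

C$280,263.16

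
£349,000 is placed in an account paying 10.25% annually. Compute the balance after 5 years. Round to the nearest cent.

FV = 349,000 × (1 + 0.1025)^5 = 568,484.2247

£568,484.22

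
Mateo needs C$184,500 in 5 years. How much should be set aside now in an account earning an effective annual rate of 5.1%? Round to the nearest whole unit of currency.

C$143,874

PV = 184,500 / (1 + 0.051)^5 = 184,500 / 1.282371 = 143,874.1565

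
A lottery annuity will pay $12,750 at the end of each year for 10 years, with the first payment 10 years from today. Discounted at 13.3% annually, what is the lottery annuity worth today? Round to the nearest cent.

PV at t=9 (ordinary 10-year annuity): 12750 × a(10|0.133) = 12750 × 5.361801 = 68,362.9677
Discount back 9 years: 68,362.9677 × (1+0.133)^(−9) = 68,362.9677 × 0.325036 = 22,220.3921

$22,220.39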